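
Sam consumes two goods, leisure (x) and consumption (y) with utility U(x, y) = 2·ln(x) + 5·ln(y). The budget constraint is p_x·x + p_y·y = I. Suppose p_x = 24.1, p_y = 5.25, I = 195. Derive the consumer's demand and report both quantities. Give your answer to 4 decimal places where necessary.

At p_x=24.1, p_y=5.25, I=195: x* = 2/7·195/24.1 = 2.3118, y* = 26.5306.

x* = 2.3118, y* = 26.5306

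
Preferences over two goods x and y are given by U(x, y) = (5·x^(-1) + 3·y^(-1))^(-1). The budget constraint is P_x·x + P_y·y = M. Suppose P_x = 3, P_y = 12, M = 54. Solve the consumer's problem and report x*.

x* = 7.0611

From the CES first-order condition, (5/3)·(y/x)^(2) = P_x/P_y.
Hence y/x = ((3/5)·P_x/P_y)^(1/(2)), i.e. raised to the 0.5 power.
Substitute y = (y/x)·x into the budget: x* = M/(P_x + P_y·(y/x)).
Numerically y/x = 0.387298, so x* = 54/(3 + 12·0.387298) = 7.0611.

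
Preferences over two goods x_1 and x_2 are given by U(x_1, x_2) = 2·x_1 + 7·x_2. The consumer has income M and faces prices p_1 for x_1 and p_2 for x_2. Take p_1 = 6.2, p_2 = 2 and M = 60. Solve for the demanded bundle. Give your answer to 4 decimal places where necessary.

x_1* = 0, x_2* = 30

Linear utility — the consumer picks whichever good has higher MU/price: 2/6.2 = 0.3226 vs 7/2 = 3.5.
x_2 gives more utility per dollar, so spend all income on x_2: x_2* = M/p_2, x_1* = 0.
Numerically: x_1* = 0, x_2* = 30.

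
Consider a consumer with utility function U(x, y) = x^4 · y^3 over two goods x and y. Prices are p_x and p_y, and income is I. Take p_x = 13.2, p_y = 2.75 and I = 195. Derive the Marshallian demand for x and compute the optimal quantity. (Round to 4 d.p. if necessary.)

x* = 8.4416

Tangency: MRS = (4/3)·y/x = p_x/p_y.
Rearranging, p_y·y = (3/4)·p_x·x. Substituting into the budget gives p_x·x·(1 + (3/4)) = I.
Demand: x*(p_x,p_y,I) = 4/7·I/p_x and y* = 3/7·I/p_y.
At p_x=13.2, p_y=2.75, I=195: x* = 4/7·195/13.2 = 8.4416.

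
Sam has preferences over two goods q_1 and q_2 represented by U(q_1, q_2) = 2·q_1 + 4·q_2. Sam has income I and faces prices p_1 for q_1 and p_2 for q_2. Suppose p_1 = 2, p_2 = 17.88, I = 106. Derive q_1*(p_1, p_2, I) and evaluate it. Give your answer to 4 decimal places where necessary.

Linear utility — the consumer picks whichever good has higher MU/price: 2/2 = 1 vs 4/17.88 = 0.2237.
q_1 gives more utility per dollar, so spend all income on q_1: q_1* = I/p_1, q_2* = 0.
Numerically: q_1* = 53, q_2* = 0.

q_1* = 53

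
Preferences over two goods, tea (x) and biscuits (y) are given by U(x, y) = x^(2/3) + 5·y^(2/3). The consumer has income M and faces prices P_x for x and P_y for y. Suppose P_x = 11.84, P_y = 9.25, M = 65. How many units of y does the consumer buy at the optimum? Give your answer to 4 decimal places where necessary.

y* = 6.9929

MRS = MU_x/MU_y = (1/5)·(y/x)^(1/3). Set equal to P_x/P_y.
Solve for the ratio: y/x = [5·P_x/P_y]^(3).
With the ratio pinned down, the budget gives x* = M/(P_x + P_y·(y/x)) and y* = (y/x)·x*.
Numerically y/x = 262.144, so x* = 65/(11.84 + 9.25·262.144) = 0.0267 and y* = 262.144·0.0267 = 6.9929.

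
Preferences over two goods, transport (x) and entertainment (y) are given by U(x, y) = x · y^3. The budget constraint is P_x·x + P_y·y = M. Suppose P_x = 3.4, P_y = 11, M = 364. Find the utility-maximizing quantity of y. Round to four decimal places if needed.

y* = 24.8182

The MRS is (1/3)·y/x. Set MRS = P_x/P_y.
So P_y·y = 3·P_x·x; combined with the budget, a share 0.25 of income goes to x.
Demand: x*(P_x,P_y,M) = 0.25·M/P_x and y* = 0.75·M/P_y.
At P_x=3.4, P_y=11, M=364: y* = 0.75·364/11 = 24.8182.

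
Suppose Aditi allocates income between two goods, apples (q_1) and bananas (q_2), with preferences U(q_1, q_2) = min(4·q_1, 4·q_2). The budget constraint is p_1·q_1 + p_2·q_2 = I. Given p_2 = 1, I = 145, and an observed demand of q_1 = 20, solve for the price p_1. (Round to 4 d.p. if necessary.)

Leontief preferences: the optimum is at the kink where q_1/4 = q_2/4, i.e. q_2 = q_1.
Budget: p_1·q_1 + p_2·q_1 = I, so (4·p_1 + 4·p_2)·q_1 = 4·I.
Demand: q_1*(p_1,p_2,I) = 4·I/(4·p_1 + 4·p_2), q_2* = 4·I/(4·p_1 + 4·p_2).
Set q_1* = 20 in the demand function and solve for p_1: p_1 = 6.25.

p_1 = 6.25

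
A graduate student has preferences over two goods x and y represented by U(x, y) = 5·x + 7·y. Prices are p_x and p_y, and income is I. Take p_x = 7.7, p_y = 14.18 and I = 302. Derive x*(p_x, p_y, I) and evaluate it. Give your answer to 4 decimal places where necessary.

Perfect substitutes: compare marginal utility per dollar. 5/p_x vs 7/p_y → 0.6494 vs 0.4937.
x gives more utility per dollar, so spend all income on x: x* = I/p_x, y* = 0.
Numerically: x* = 39.2208, y* = 0.

x* = 39.2208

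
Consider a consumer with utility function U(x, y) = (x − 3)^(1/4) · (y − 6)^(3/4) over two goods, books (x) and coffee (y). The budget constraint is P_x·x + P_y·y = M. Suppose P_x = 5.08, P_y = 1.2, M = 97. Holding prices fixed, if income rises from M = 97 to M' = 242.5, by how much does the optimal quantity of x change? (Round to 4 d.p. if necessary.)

Δx* = 7.1604

MRS = (1/3)·(y−6)/(x−3). Tangency with P_x/P_y gives y−6 = 3·(P_x/P_y)·(x−3).
After buying the subsistence bundle (3, 6), a share 0.25 of the remaining income goes to x: x* = 3 + 0.25·(M − 3P_x − 6P_y)/P_x.
Discretionary income = 97 − 3·5.08 − 6·1.2 = 74.56; x* = 3 + 0.25·74.56/5.08 = 6.6693.
At M' = 242.5: x* = 13.8297. Change: 13.8297 − 6.6693 = 7.1604.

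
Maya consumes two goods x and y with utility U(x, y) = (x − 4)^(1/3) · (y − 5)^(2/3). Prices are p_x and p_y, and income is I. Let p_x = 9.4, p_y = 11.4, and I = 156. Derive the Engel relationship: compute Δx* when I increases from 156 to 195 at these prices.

MRS = (1/2)·(y−5)/(x−4). Tangency with p_x/p_y gives y−5 = 2·(p_x/p_y)·(x−4).
After buying the subsistence bundle (4, 5), a share 1/3 of the remaining income goes to x: x* = 4 + 1/3·(I − 4p_x − 5p_y)/p_x.
Discretionary income = 156 − 4·9.4 − 5·11.4 = 61.4; x* = 4 + 1/3·61.4/9.4 = 6.1773.
At I' = 195: x* = 7.5603. Change: 7.5603 − 6.1773 = 1.383.

Δx* = 1.383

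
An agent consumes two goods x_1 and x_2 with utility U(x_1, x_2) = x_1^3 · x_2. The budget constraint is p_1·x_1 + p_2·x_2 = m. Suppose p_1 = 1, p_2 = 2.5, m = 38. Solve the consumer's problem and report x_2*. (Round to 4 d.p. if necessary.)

MU_x_1/MU_x_2 = (3·x_2)/(x_1); tangency sets this equal to p_1/p_2.
Rearranging, p_2·x_2 = (1/3)·p_1·x_1. Substituting into the budget gives p_1·x_1·(1 + (1/3)) = m.
Demand: x_1*(p_1,p_2,m) = 0.75·m/p_1 and x_2* = 0.25·m/p_2.
At p_1=1, p_2=2.5, m=38: x_2* = 0.25·38/2.5 = 3.8.

x_2* = 3.8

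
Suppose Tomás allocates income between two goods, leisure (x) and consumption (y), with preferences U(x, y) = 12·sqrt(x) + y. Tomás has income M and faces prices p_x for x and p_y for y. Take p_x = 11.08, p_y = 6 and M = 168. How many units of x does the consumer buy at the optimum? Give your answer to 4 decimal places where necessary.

Set MRS = p_x/p_y: 6·x^(−1/2) = p_x/p_y.
Thus x* = (6·p_y/p_x)² — independent of M — with the rest of income spent on y.
Plugging in: x* = (6·6/11.08)² = 10.5566.

x* = 10.5566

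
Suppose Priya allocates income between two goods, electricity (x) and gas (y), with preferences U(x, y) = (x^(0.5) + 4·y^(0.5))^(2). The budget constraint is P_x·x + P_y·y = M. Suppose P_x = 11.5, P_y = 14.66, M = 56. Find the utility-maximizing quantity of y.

y* = 3.538

Numerically y/x = 9.845725, so x* = 56/(11.5 + 14.66·9.845725) = 0.3593 and y* = 9.845725·0.3593 = 3.538.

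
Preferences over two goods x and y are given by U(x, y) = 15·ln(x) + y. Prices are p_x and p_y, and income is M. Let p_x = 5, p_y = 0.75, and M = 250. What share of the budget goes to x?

share on x = 0.045

Set MRS = p_x/p_y: (15/x)/1 = p_x/p_y.
So x*(p_x,p_y) = 15·p_y/p_x, independent of income; and y* = (M − 15·p_y)/p_y.
At the given prices: x* = 15·0.75/5 = 2.25, and y* = 318.3333.
Expenditure on x: 5·2.25 = 11.25; share = 0.045.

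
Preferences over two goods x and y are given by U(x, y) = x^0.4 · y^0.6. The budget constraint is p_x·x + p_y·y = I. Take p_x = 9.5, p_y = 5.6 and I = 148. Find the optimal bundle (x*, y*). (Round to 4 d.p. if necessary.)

x* = 6.2316, y* = 15.8571

At p_x=9.5, p_y=5.6, I=148: x* = 0.4·148/9.5 = 6.2316, y* = 15.8571.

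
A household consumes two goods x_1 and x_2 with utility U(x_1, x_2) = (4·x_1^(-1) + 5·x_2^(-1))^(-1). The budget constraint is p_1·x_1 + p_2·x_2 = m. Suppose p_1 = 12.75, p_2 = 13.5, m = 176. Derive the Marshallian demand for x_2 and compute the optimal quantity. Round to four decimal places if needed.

MRS = MU_x_1/MU_x_2 = (4/5)·(x_2/x_1)^(2). Set equal to p_1/p_2.
Hence x_2/x_1 = ((5/4)·p_1/p_2)^(1/(2)), i.e. raised to the 0.5 power.
With the ratio pinned down, the budget gives x_1* = m/(p_1 + p_2·(x_2/x_1)) and x_2* = (x_2/x_1)·x_1*.
Numerically x_2/x_1 = 1.086534, so x_1* = 176/(12.75 + 13.5·1.086534) = 6.4191 and x_2* = 1.086534·6.4191 = 6.9746.

x_2* = 6.9746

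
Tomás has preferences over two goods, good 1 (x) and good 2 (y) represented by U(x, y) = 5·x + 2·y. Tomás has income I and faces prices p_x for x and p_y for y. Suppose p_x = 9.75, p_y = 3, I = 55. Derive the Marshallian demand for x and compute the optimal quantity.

x* = 0

y gives more utility per dollar, so spend all income on y: y* = I/p_y, x* = 0.
Numerically: x* = 0, y* = 18.3333.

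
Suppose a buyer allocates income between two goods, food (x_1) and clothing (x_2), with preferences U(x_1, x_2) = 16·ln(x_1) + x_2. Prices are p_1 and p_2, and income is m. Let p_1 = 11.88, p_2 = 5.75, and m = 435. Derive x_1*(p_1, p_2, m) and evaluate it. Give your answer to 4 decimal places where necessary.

x_1* = 7.7441

So x_1*(p_1,p_2) = 16·p_2/p_1, independent of income; and x_2* = (m − 16·p_2)/p_2.
At the given prices: x_1* = 16·5.75/11.88 = 7.7441.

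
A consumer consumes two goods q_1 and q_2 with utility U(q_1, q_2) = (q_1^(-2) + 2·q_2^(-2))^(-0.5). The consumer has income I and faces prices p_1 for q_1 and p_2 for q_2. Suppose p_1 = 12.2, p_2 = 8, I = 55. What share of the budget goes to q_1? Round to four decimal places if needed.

share on q_1 = 0.5126

MU_q_1 ∝ q_1^(-3), MU_q_2 ∝ 2·q_2^(-3), so MRS = (1/2)·(q_2/q_1)^(3) = p_1/p_2.
Hence q_2/q_1 = (2·p_1/p_2)^(1/(3)), i.e. raised to the 1/3 power.
With the ratio pinned down, the budget gives q_1* = I/(p_1 + p_2·(q_2/q_1)) and q_2* = (q_2/q_1)·q_1*.
Numerically q_2/q_1 = 1.450218, so q_1* = 55/(12.2 + 8·1.450218) = 2.3108 and q_2* = 1.450218·2.3108 = 3.3511.
Expenditure on q_1: 12.2·2.3108 = 28.1912; share = 0.5126.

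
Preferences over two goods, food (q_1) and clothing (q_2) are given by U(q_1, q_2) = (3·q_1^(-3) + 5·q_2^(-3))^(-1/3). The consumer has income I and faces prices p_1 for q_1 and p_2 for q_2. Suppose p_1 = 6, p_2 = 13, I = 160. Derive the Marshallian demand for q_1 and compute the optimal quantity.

MRS = MU_q_1/MU_q_2 = (3/5)·(q_2/q_1)^(4). Set equal to p_1/p_2.
Solve for the ratio: q_2/q_1 = [(5/3)·p_1/p_2]^(0.25).
With the ratio pinned down, the budget gives q_1* = I/(p_1 + p_2·(q_2/q_1)) and q_2* = (q_2/q_1)·q_1*.
Numerically q_2/q_1 = 0.936514, so q_1* = 160/(6 + 13·0.936514) = 8.8035.

q_1* = 8.8035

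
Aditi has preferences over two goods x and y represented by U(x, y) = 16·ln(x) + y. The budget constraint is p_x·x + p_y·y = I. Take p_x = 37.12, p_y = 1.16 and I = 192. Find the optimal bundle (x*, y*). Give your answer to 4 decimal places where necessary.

MU_x = 16/x, MU_y = 1. Tangency: 16/x = p_x/p_y.
So x*(p_x,p_y) = 16·p_y/p_x, independent of income; and y* = (I − 16·p_y)/p_y.
At the given prices: x* = 16·1.16/37.12 = 0.5, and y* = 149.5172.

x* = 0.5, y* = 149.5172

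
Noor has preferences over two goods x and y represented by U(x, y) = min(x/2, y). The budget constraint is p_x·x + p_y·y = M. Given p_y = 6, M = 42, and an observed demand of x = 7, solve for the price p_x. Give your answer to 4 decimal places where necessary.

p_x = 3

Leontief preferences: the optimum is at the kink where x/2 = y/1, i.e. y = (1/2)·x.
Budget: p_x·x + p_y·(1/2)·x = M, so (2·p_x + p_y)·x = 2·M.
Demand: x*(p_x,p_y,M) = 2·M/(2·p_x + p_y), y* = M/(2·p_x + p_y).
Set x* = 7 in the demand function and solve for p_x: p_x = 3.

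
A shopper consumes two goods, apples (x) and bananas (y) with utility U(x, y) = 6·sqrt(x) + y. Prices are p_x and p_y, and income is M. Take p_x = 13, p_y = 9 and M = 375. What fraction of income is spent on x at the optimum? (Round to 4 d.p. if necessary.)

Set MRS = p_x/p_y: 3·x^(−1/2) = p_x/p_y.
Solve: √x = 3·p_y/p_x, so x*(p_x,p_y) = (3·p_y/p_x)², and y* = (M − p_x·x*)/p_y.
Plugging in: x* = (3·9/13)² = 4.3136, y* = 35.4359.
Expenditure on x: 13·4.3136 = 56.0769; share = 0.1495.

share on x = 0.1495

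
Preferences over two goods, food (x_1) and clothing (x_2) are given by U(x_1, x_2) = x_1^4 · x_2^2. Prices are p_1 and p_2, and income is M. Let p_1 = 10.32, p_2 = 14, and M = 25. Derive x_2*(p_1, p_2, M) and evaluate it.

x_2* = 0.5952

MU_x_1/MU_x_2 = (4·x_2)/(2·x_1); tangency sets this equal to p_1/p_2.
Rearranging, p_2·x_2 = (1/2)·p_1·x_1. Substituting into the budget gives p_1·x_1·(1 + (1/2)) = M.
Demand: x_1*(p_1,p_2,M) = 2/3·M/p_1 and x_2* = 1/3·M/p_2.
At p_1=10.32, p_2=14, M=25: x_2* = 1/3·25/14 = 0.5952.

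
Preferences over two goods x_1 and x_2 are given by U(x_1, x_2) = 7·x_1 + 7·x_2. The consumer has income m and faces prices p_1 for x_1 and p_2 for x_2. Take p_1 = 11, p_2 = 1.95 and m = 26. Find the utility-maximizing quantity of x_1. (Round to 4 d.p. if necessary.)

x_1* = 0

x_2 gives more utility per dollar, so spend all income on x_2: x_2* = m/p_2, x_1* = 0.
Numerically: x_1* = 0, x_2* = 13.3333.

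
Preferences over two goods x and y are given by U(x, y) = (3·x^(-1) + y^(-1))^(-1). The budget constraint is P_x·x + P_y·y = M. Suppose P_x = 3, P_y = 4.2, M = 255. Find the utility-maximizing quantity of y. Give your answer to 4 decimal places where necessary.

y* = 24.642

Substitute y = (y/x)·x into the budget: x* = M/(P_x + P_y·(y/x)).
Numerically y/x = 0.48795, so x* = 255/(3 + 4.2·0.48795) = 50.5011 and y* = 0.48795·50.5011 = 24.642.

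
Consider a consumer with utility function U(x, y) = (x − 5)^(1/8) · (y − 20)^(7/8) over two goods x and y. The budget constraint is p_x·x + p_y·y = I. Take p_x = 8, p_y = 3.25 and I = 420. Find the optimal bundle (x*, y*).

MRS = (1/7)·(y−20)/(x−5). Tangency with p_x/p_y gives y−20 = 7·(p_x/p_y)·(x−5).
Substituting into the budget: x* = 5 + 0.125·(I − 5·p_x − 20·p_y)/p_x, and y* = 20 + 0.875·(…)/p_y.
Discretionary income = 420 − 5·8 − 20·3.25 = 315; x* = 5 + 0.125·315/8 = 9.9219; y* = 20 + 0.875·315/3.25 = 104.8077.

x* = 9.9219, y* = 104.8077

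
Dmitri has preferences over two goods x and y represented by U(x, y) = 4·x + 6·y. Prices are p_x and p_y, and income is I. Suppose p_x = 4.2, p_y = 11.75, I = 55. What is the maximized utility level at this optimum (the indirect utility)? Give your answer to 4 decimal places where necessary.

Linear utility — the consumer picks whichever good has higher MU/price: 4/4.2 = 0.9524 vs 6/11.75 = 0.5106.
x gives more utility per dollar, so spend all income on x: x* = I/p_x, y* = 0.
Numerically: x* = 13.0952, y* = 0.
Utility at the optimum: U(13.0952, 0) = 52.381.

V = 52.381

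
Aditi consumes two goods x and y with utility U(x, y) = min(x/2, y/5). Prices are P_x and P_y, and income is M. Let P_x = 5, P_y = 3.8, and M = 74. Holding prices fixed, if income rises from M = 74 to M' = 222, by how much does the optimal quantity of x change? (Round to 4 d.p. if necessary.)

Demand: x*(P_x,P_y,M) = 2·M/(2·P_x + 5·P_y), y* = 5·M/(2·P_x + 5·P_y).
Here 2·5 + 5·3.8 = 29, giving x* = 5.1034.
At M' = 222: x* = 15.3103. Change: 15.3103 − 5.1034 = 10.2069.

Δx* = 10.2069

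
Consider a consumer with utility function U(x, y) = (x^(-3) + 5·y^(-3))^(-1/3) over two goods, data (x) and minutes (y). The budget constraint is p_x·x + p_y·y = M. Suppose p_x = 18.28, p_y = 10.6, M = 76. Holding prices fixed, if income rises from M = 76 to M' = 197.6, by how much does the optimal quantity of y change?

From the CES first-order condition, (1/5)·(y/x)^(4) = p_x/p_y.
Hence y/x = (5·p_x/p_y)^(1/(4)), i.e. raised to the 0.25 power.
Substitute y = (y/x)·x into the budget: x* = M/(p_x + p_y·(y/x)).
Numerically y/x = 1.713602, so x* = 76/(18.28 + 10.6·1.713602) = 2.0854 and y* = 1.713602·2.0854 = 3.5735.
At M' = 197.6: y* = 9.2911. Change: 9.2911 − 3.5735 = 5.7176.

Δy* = 5.7176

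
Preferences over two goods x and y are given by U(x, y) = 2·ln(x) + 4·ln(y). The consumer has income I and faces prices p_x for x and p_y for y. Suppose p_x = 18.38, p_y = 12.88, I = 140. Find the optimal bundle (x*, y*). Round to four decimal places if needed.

The MRS is (1/2)·y/x. Set MRS = p_x/p_y.
Rearranging, p_y·y = 2·p_x·x. Substituting into the budget gives p_x·x·(1 + 2) = I.
Demand: x*(p_x,p_y,I) = 1/3·I/p_x and y* = 2/3·I/p_y.
At p_x=18.38, p_y=12.88, I=140: x* = 1/3·140/18.38 = 2.539, y* = 7.2464.

x* = 2.539, y* = 7.2464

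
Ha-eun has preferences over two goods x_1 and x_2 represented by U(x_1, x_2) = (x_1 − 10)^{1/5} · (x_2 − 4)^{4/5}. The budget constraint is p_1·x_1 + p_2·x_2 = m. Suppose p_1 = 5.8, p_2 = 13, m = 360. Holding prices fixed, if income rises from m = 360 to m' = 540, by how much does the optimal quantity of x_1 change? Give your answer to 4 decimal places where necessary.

Δx_1* = 6.2069

This is Cobb-Douglas in (x_1−10, x_2−4): tangency gives 0.2·p_2·(x_2−4) = 0.8·p_1·(x_1−10).
After buying the subsistence bundle (10, 4), a share 0.2 of the remaining income goes to x_1: x_1* = 10 + 0.2·(m − 10p_1 − 4p_2)/p_1.
Discretionary income = 360 − 10·5.8 − 4·13 = 250; x_1* = 10 + 0.2·250/5.8 = 18.6207.
At m' = 540: x_1* = 24.8276. Change: 24.8276 − 18.6207 = 6.2069.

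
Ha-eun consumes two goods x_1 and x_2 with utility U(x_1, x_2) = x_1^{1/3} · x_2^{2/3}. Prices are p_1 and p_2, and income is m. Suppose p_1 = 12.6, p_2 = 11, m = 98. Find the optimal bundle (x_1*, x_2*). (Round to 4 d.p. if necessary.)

MU_x_1/MU_x_2 = (1/3·x_2)/(2/3·x_1); tangency sets this equal to p_1/p_2.
So 1/3·p_2·x_2 = 2/3·p_1·x_1; combined with the budget, a share 1/3 of income goes to x_1.
Demand: x_1*(p_1,p_2,m) = 1/3·m/p_1 and x_2* = 2/3·m/p_2.
At p_1=12.6, p_2=11, m=98: x_1* = 1/3·98/12.6 = 2.5926, x_2* = 5.9394.

x_1* = 2.5926, x_2* = 5.9394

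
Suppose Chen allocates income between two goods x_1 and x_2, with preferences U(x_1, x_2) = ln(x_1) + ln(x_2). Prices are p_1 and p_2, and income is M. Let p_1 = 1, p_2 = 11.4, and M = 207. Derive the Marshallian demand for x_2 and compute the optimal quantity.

x_2* = 9.0789

The MRS is x_2/x_1. Set MRS = p_1/p_2.
Rearranging, p_2·x_2 = p_1·x_1. Substituting into the budget gives p_1·x_1·(1 + 1) = M.
Demand: x_1*(p_1,p_2,M) = 0.5·M/p_1 and x_2* = 0.5·M/p_2.
At p_1=1, p_2=11.4, M=207: x_2* = 0.5·207/11.4 = 9.0789.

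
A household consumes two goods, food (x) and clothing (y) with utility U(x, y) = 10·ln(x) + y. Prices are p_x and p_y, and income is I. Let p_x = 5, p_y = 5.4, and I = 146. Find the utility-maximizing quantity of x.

x* = 10.8

MU_x = 10/x, MU_y = 1. Tangency: 10/x = p_x/p_y.
So x*(p_x,p_y) = 10·p_y/p_x, independent of income; and y* = (I − 10·p_y)/p_y.
At the given prices: x* = 10·5.4/5 = 10.8.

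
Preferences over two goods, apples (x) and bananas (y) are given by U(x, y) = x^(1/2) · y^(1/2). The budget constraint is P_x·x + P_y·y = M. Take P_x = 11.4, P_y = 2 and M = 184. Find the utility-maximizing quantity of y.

The MRS is y/x. Set MRS = P_x/P_y.
Rearranging, P_y·y = P_x·x. Substituting into the budget gives P_x·x·(1 + 1) = M.
Demand: x*(P_x,P_y,M) = 0.5·M/P_x and y* = 0.5·M/P_y.
At P_x=11.4, P_y=2, M=184: y* = 0.5·184/2 = 46.

y* = 46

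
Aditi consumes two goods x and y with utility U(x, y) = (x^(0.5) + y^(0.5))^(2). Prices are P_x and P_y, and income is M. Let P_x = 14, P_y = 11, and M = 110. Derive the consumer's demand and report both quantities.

From the CES first-order condition, (y/x)^(0.5) = P_x/P_y.
Hence y/x = (P_x/P_y)^(1/(0.5)), i.e. raised to the 2 power.
Substitute y = (y/x)·x into the budget: x* = M/(P_x + P_y·(y/x)).
Numerically y/x = 1.619835, so x* = 110/(14 + 11·1.619835) = 3.4571 and y* = 1.619835·3.4571 = 5.6.

x* = 3.4571, y* = 5.6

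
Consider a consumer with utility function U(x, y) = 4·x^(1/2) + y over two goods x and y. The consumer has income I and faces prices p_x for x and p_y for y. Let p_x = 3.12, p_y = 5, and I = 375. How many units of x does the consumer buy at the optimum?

x* = 10.2728

MU_x = 2/√x, MU_y = 1. Tangency: 2/√x = p_x/p_y.
Thus x* = (2·p_y/p_x)² — independent of I — with the rest of income spent on y.
Plugging in: x* = (2·5/3.12)² = 10.2728.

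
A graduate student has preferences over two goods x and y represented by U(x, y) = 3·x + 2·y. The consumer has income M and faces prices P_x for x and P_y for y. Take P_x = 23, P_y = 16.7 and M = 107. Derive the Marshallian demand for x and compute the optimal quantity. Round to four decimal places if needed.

x gives more utility per dollar, so spend all income on x: x* = M/P_x, y* = 0.
Numerically: x* = 4.6522, y* = 0.

x* = 4.6522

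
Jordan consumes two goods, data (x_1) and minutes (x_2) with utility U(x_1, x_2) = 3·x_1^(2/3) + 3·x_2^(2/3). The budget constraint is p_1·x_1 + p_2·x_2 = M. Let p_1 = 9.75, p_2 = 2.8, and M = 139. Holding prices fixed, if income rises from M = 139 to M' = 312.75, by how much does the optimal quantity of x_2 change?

Δx_2* = 57.3258

MRS = MU_x_1/MU_x_2 = (x_2/x_1)^(1/3). Set equal to p_1/p_2.
Solve for the ratio: x_2/x_1 = [p_1/p_2]^(3).
With the ratio pinned down, the budget gives x_1* = M/(p_1 + p_2·(x_2/x_1)) and x_2* = (x_2/x_1)·x_1*.
Numerically x_2/x_1 = 42.222093, so x_1* = 139/(9.75 + 2.8·42.222093) = 1.0862 and x_2* = 42.222093·1.0862 = 45.8606.
At M' = 312.75: x_2* = 103.1864. Change: 103.1864 − 45.8606 = 57.3258.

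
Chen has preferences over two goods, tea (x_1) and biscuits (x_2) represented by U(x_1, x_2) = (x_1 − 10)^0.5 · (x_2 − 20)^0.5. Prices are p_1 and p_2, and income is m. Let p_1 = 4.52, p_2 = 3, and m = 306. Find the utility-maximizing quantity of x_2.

Let x_1' = x_1−10, x_2' = x_2−20. MRS = x_2'/x_1' = p_1/p_2.
After buying the subsistence bundle (10, 20), a share 0.5 of the remaining income goes to x_1: x_1* = 10 + 0.5·(m − 10p_1 − 20p_2)/p_1.
Discretionary income = 306 − 10·4.52 − 20·3 = 200.8; x_2* = 20 + 0.5·200.8/3 = 53.4667.

x_2* = 53.4667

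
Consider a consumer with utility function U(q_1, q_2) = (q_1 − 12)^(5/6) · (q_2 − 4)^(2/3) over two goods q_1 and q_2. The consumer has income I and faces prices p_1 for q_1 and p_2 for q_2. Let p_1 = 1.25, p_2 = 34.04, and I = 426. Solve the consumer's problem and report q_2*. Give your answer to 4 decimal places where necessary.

MRS = (5/4)·(q_2−4)/(q_1−12). Tangency with p_1/p_2 gives q_2−4 = (4/5)·(p_1/p_2)·(q_1−12).
After buying the subsistence bundle (12, 4), a share 5/9 of the remaining income goes to q_1: q_1* = 12 + 5/9·(I − 12p_1 − 4p_2)/p_1.
Discretionary income = 426 − 12·1.25 − 4·34.04 = 274.84; q_2* = 4 + 4/9·274.84/34.04 = 7.5885.

q_2* = 7.5885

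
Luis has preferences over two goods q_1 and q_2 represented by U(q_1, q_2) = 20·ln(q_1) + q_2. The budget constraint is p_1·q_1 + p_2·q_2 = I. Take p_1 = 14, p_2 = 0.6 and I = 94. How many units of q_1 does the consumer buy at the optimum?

MU_q_1 = 20/q_1, MU_q_2 = 1. Tangency: 20/q_1 = p_1/p_2.
So q_1*(p_1,p_2) = 20·p_2/p_1, independent of income; and q_2* = (I − 20·p_2)/p_2.
At the given prices: q_1* = 20·0.6/14 = 0.8571.

q_1* = 0.8571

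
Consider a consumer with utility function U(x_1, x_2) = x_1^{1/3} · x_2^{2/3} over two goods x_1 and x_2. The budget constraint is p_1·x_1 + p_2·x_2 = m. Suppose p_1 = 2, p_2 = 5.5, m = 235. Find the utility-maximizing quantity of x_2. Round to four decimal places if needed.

x_2* = 28.4848

The MRS is (1/2)·x_2/x_1. Set MRS = p_1/p_2.
Rearranging, p_2·x_2 = 2·p_1·x_1. Substituting into the budget gives p_1·x_1·(1 + 2) = m.
Demand: x_1*(p_1,p_2,m) = 1/3·m/p_1 and x_2* = 2/3·m/p_2.
At p_1=2, p_2=5.5, m=235: x_2* = 2/3·235/5.5 = 28.4848.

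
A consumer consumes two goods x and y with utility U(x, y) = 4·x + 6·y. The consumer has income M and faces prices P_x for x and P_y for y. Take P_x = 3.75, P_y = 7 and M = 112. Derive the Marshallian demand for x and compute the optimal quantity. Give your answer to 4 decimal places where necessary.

x gives more utility per dollar, so spend all income on x: x* = M/P_x, y* = 0.
Numerically: x* = 29.8667, y* = 0.

x* = 29.8667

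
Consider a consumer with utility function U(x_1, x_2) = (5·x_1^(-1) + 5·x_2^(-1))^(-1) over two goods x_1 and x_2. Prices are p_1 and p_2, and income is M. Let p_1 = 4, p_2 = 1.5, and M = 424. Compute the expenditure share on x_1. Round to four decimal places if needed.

share on x_1 = 0.6202

With the ratio pinned down, the budget gives x_1* = M/(p_1 + p_2·(x_2/x_1)) and x_2* = (x_2/x_1)·x_1*.
Numerically x_2/x_1 = 1.632993, so x_1* = 424/(4 + 1.5·1.632993) = 65.7416 and x_2* = 1.632993·65.7416 = 107.3556.
Expenditure on x_1: 4·65.7416 = 262.9665; share = 0.6202.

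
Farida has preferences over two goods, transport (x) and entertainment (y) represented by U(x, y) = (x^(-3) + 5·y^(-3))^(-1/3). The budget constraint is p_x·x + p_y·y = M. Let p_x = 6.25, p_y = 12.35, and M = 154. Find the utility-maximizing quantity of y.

MU_x ∝ x^(-4), MU_y ∝ 5·y^(-4), so MRS = (1/5)·(y/x)^(4) = p_x/p_y.
Solve for the ratio: y/x = [5·p_x/p_y]^(0.25).
Substitute y = (y/x)·x into the budget: x* = M/(p_x + p_y·(y/x)).
Numerically y/x = 1.261234, so x* = 154/(6.25 + 12.35·1.261234) = 7.0557 and y* = 1.261234·7.0557 = 8.8989.

y* = 8.8989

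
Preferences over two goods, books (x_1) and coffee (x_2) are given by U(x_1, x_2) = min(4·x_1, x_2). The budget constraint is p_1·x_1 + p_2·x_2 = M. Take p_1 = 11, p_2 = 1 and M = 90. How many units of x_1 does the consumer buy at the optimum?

With perfect complements, no substitution: consume in ratio x_1:x_2 = 1:4.
Budget: p_1·x_1 + p_2·4·x_1 = M, so (p_1 + 4·p_2)·x_1 = M.
Demand: x_1*(p_1,p_2,M) = M/(p_1 + 4·p_2), x_2* = 4·M/(p_1 + 4·p_2).
Here 11 + 4·1 = 15, giving x_1* = 6.

x_1* = 6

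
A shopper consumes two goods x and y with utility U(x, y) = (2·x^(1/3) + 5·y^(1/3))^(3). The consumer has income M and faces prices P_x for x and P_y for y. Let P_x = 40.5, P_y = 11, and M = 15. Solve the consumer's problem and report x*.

x* = 0.0431

MU_x ∝ 2·x^(-2/3), MU_y ∝ 5·y^(-2/3), so MRS = (2/5)·(y/x)^(2/3) = P_x/P_y.
Hence y/x = ((5/2)·P_x/P_y)^(1/(2/3)), i.e. raised to the 1.5 power.
With the ratio pinned down, the budget gives x* = M/(P_x + P_y·(y/x)) and y* = (y/x)·x*.
Numerically y/x = 27.925665, so x* = 15/(40.5 + 11·27.925665) = 0.0431.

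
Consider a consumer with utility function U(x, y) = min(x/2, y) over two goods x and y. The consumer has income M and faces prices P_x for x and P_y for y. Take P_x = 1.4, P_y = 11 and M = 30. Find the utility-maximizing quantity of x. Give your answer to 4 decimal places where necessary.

With perfect complements, no substitution: consume in ratio x:y = 2:1.
Budget: P_x·x + P_y·(1/2)·x = M, so (2·P_x + P_y)·x = 2·M.
Demand: x*(P_x,P_y,M) = 2·M/(2·P_x + P_y), y* = M/(2·P_x + P_y).
Here 2·1.4 + 11 = 13.8, giving x* = 4.3478.

x* = 4.3478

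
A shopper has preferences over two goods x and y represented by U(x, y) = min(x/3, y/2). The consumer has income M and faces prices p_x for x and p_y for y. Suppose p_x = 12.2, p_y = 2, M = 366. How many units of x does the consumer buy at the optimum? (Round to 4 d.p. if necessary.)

Leontief preferences: the optimum is at the kink where x/3 = y/2, i.e. y = (2/3)·x.
Budget: p_x·x + p_y·(2/3)·x = M, so (3·p_x + 2·p_y)·x = 3·M.
Demand: x*(p_x,p_y,M) = 3·M/(3·p_x + 2·p_y), y* = 2·M/(3·p_x + 2·p_y).
Here 3·12.2 + 2·2 = 40.6, giving x* = 27.0443.

x* = 27.0443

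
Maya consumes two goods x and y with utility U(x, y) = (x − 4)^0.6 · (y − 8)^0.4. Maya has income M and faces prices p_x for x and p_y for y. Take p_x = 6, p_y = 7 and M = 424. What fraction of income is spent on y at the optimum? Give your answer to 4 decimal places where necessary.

share on y = 0.4566

This is Cobb-Douglas in (x−4, y−8): tangency gives 0.6·p_y·(y−8) = 0.4·p_x·(x−4).
After buying the subsistence bundle (4, 8), a share 0.6 of the remaining income goes to x: x* = 4 + 0.6·(M − 4p_x − 8p_y)/p_x.
Discretionary income = 424 − 4·6 − 8·7 = 344; x* = 4 + 0.6·344/6 = 38.4; y* = 8 + 0.4·344/7 = 27.6571.
Expenditure on y: 7·27.6571 = 193.6; share = 0.4566.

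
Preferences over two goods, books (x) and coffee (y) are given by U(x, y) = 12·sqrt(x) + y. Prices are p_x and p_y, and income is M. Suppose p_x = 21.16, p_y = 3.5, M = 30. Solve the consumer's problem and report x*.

x* = 0.9849

Thus x* = (6·p_y/p_x)² — independent of M — with the rest of income spent on y.
Plugging in: x* = (6·3.5/21.16)² = 0.9849.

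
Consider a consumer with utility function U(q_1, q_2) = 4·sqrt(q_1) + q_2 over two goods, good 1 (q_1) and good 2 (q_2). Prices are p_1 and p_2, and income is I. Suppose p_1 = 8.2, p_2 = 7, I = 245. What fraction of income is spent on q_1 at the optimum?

Utility is quasi-linear in q_2; the FOC for q_1 is 2/√q_1 = p_1/p_2.
Thus q_1* = (2·p_2/p_1)² — independent of I — with the rest of income spent on q_2.
Plugging in: q_1* = (2·7/8.2)² = 2.9149, q_2* = 31.5854.
Expenditure on q_1: 8.2·2.9149 = 23.9024; share = 0.0976.

share on q_1 = 0.0976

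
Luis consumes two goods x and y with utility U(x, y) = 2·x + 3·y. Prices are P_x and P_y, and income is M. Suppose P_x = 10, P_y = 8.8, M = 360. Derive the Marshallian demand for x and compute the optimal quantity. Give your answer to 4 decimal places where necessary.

x* = 0

Perfect substitutes: compare marginal utility per dollar. 2/P_x vs 3/P_y → 0.2 vs 0.3409.
y gives more utility per dollar, so spend all income on y: y* = M/P_y, x* = 0.
Numerically: x* = 0, y* = 40.9091.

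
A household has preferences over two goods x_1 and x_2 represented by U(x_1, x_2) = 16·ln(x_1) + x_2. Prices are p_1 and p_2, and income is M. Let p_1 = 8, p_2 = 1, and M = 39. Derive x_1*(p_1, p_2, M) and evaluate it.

x_1* = 2

MU_x_1 = 16/x_1, MU_x_2 = 1. Tangency: 16/x_1 = p_1/p_2.
So x_1*(p_1,p_2) = 16·p_2/p_1, independent of income; and x_2* = (M − 16·p_2)/p_2.
At the given prices: x_1* = 16·1/8 = 2.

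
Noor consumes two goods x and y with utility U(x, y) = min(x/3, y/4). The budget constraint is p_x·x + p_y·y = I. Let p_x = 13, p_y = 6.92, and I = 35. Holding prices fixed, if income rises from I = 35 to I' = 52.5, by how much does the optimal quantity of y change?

With perfect complements, no substitution: consume in ratio x:y = 3:4.
Budget: p_x·x + p_y·(4/3)·x = I, so (3·p_x + 4·p_y)·x = 3·I.
Demand: x*(p_x,p_y,I) = 3·I/(3·p_x + 4·p_y), y* = 4·I/(3·p_x + 4·p_y).
Here 3·13 + 4·6.92 = 66.68, giving y* = 2.0996.
At I' = 52.5: y* = 3.1494. Change: 3.1494 − 2.0996 = 1.0498.

Δy* = 1.0498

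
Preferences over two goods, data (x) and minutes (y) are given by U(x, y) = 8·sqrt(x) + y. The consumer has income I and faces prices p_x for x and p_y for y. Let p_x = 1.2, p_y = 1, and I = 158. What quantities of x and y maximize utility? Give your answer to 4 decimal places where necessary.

x* = 11.1111, y* = 144.6667

Set MRS = p_x/p_y: 4·x^(−1/2) = p_x/p_y.
Solve: √x = 4·p_y/p_x, so x*(p_x,p_y) = (4·p_y/p_x)², and y* = (I − p_x·x*)/p_y.
Plugging in: x* = (4·1/1.2)² = 11.1111, y* = 144.6667.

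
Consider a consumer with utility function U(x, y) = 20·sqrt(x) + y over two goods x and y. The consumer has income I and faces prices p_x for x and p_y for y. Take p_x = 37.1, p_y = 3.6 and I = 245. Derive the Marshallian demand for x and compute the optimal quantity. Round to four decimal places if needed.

x* = 0.9416

Set MRS = p_x/p_y: 10·x^(−1/2) = p_x/p_y.
Thus x* = (10·p_y/p_x)² — independent of I — with the rest of income spent on y.
Plugging in: x* = (10·3.6/37.1)² = 0.9416.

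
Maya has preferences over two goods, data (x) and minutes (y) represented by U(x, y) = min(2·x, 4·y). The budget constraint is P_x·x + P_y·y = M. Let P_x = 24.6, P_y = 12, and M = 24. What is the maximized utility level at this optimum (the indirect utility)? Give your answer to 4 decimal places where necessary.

With perfect complements, no substitution: consume in ratio x:y = 4:2.
Budget: P_x·x + P_y·(1/2)·x = M, so (4·P_x + 2·P_y)·x = 4·M.
Demand: x*(P_x,P_y,M) = 4·M/(4·P_x + 2·P_y), y* = 2·M/(4·P_x + 2·P_y).
Here 4·24.6 + 2·12 = 122.4, giving x* = 0.7843 and y* = 0.3922.
Utility at the optimum: U(0.7843, 0.3922) = 1.5686.

V = 1.5686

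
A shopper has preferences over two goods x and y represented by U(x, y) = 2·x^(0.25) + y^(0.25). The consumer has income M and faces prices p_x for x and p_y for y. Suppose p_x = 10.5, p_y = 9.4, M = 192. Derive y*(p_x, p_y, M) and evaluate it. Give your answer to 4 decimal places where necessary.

MRS = MU_x/MU_y = 2·(y/x)^(0.75). Set equal to p_x/p_y.
Solve for the ratio: y/x = [(1/2)·p_x/p_y]^(4/3).
With the ratio pinned down, the budget gives x* = M/(p_x + p_y·(y/x)) and y* = (y/x)·x*.
Numerically y/x = 0.459948, so x* = 192/(10.5 + 9.4·0.459948) = 12.9524 and y* = 0.459948·12.9524 = 5.9574.

y* = 5.9574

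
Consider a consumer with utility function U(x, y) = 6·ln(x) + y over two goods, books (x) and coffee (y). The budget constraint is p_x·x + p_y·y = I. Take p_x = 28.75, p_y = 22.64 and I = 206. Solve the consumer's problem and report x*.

MU_x = 6/x, MU_y = 1. Tangency: 6/x = p_x/p_y.
So x*(p_x,p_y) = 6·p_y/p_x, independent of income; and y* = (I − 6·p_y)/p_y.
At the given prices: x* = 6·22.64/28.75 = 4.7249.

x* = 4.7249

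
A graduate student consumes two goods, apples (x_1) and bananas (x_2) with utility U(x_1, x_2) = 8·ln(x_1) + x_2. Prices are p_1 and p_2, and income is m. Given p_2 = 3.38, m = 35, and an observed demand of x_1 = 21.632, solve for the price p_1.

Set MRS = p_1/p_2: (8/x_1)/1 = p_1/p_2.
So x_1*(p_1,p_2) = 8·p_2/p_1, independent of income; and x_2* = (m − 8·p_2)/p_2.
Set x_1* = 21.632 in the demand function and solve for p_1: p_1 = 1.25.

p_1 = 1.25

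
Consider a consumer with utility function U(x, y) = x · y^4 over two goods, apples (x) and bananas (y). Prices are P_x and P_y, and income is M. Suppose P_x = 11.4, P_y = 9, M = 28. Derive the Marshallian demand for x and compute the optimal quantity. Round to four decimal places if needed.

Tangency: MRS = (1/4)·y/x = P_x/P_y.
Rearranging, P_y·y = 4·P_x·x. Substituting into the budget gives P_x·x·(1 + 4) = M.
Demand: x*(P_x,P_y,M) = 0.2·M/P_x and y* = 0.8·M/P_y.
At P_x=11.4, P_y=9, M=28: x* = 0.2·28/11.4 = 0.4912.

x* = 0.4912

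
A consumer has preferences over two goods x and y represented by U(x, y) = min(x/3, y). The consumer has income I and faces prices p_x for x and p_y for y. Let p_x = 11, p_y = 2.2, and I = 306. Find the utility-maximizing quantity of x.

Demand: x*(p_x,p_y,I) = 3·I/(3·p_x + p_y), y* = I/(3·p_x + p_y).
Here 3·11 + 2.2 = 35.2, giving x* = 26.0795.

x* = 26.0795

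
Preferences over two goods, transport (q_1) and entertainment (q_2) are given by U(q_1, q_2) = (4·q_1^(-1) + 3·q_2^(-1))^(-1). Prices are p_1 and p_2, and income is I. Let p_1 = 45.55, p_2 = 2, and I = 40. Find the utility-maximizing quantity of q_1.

MRS = MU_q_1/MU_q_2 = (4/3)·(q_2/q_1)^(2). Set equal to p_1/p_2.
Solve for the ratio: q_2/q_1 = [(3/4)·p_1/p_2]^(0.5).
Substitute q_2 = (q_2/q_1)·q_1 into the budget: q_1* = I/(p_1 + p_2·(q_2/q_1)).
Numerically q_2/q_1 = 4.132947, so q_1* = 40/(45.55 + 2·4.132947) = 0.7433.

q_1* = 0.7433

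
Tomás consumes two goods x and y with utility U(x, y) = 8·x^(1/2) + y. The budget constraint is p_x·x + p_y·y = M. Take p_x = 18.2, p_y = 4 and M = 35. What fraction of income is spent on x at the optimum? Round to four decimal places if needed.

share on x = 0.4019

Plugging in: x* = (4·4/18.2)² = 0.7729, y* = 5.2335.
Expenditure on x: 18.2·0.7729 = 14.0659; share = 0.4019.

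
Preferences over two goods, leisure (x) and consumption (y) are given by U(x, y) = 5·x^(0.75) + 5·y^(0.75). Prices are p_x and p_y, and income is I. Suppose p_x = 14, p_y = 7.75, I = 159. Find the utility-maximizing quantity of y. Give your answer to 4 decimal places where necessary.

With the ratio pinned down, the budget gives x* = I/(p_x + p_y·(y/x)) and y* = (y/x)·x*.
Numerically y/x = 10.648914, so x* = 159/(14 + 7.75·10.648914) = 1.6472 and y* = 10.648914·1.6472 = 17.5406.

y* = 17.5406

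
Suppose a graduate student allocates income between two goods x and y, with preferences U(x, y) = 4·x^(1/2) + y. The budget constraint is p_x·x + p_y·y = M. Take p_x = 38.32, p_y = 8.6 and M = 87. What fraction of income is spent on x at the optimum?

share on x = 0.0887

MU_x = 2/√x, MU_y = 1. Tangency: 2/√x = p_x/p_y.
Thus x* = (2·p_y/p_x)² — independent of M — with the rest of income spent on y.
Plugging in: x* = (2·8.6/38.32)² = 0.2015, y* = 9.2186.
Expenditure on x: 38.32·0.2015 = 7.7203; share = 0.0887.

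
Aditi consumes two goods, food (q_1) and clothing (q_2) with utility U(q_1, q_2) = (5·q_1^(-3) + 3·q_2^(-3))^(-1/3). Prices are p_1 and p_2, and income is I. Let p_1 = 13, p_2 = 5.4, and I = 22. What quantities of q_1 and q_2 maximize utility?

MU_q_1 ∝ 5·q_1^(-4), MU_q_2 ∝ 3·q_2^(-4), so MRS = (5/3)·(q_2/q_1)^(4) = p_1/p_2.
Hence q_2/q_1 = ((3/5)·p_1/p_2)^(1/(4)), i.e. raised to the 0.25 power.
Substitute q_2 = (q_2/q_1)·q_1 into the budget: q_1* = I/(p_1 + p_2·(q_2/q_1)).
Numerically q_2/q_1 = 1.096289, so q_1* = 22/(13 + 5.4·1.096289) = 1.1628 and q_2* = 1.096289·1.1628 = 1.2748.

q_1* = 1.1628, q_2* = 1.2748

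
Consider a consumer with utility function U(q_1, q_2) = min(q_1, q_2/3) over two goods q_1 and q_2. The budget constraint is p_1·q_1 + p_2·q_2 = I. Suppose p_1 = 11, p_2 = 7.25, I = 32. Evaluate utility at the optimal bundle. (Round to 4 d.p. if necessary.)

With perfect complements, no substitution: consume in ratio q_1:q_2 = 1:3.
Budget: p_1·q_1 + p_2·3·q_1 = I, so (p_1 + 3·p_2)·q_1 = I.
Demand: q_1*(p_1,p_2,I) = I/(p_1 + 3·p_2), q_2* = 3·I/(p_1 + 3·p_2).
Here 11 + 3·7.25 = 32.75, giving q_1* = 0.9771 and q_2* = 2.9313.
Utility at the optimum: U(0.9771, 2.9313) = 0.9771.

V = 0.9771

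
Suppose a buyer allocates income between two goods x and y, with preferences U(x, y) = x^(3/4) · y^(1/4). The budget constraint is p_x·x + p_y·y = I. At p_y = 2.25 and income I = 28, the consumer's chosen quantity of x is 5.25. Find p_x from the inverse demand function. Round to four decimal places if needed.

p_x = 4

Tangency: MRS = 3·y/x = p_x/p_y.
Rearranging, p_y·y = (1/3)·p_x·x. Substituting into the budget gives p_x·x·(1 + (1/3)) = I.
Demand: x*(p_x,p_y,I) = 0.75·I/p_x and y* = 0.25·I/p_y.
Set x* = 5.25 in the demand function and solve for p_x: p_x = 4.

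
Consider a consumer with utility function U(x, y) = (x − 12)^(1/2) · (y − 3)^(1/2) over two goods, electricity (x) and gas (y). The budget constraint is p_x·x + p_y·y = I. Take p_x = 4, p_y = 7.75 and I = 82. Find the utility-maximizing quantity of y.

This is Cobb-Douglas in (x−12, y−3): tangency gives 0.5·p_y·(y−3) = 0.5·p_x·(x−12).
After buying the subsistence bundle (12, 3), a share 0.5 of the remaining income goes to x: x* = 12 + 0.5·(I − 12p_x − 3p_y)/p_x.
Discretionary income = 82 − 12·4 − 3·7.75 = 10.75; y* = 3 + 0.5·10.75/7.75 = 3.6935.

y* = 3.6935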